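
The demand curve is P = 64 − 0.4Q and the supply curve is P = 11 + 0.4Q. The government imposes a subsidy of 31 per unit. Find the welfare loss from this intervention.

Competitive equilibrium: 64 − 0.4Q = 11 + 0.4Q → Q* = 66.25, P* = 37.5.
The subsidy lowers effective supply by 31: P = 0.4Q − 20.
New quantity: 64 − 0.4Q = 0.4Q − 20 → Q' = 105.
Overproduction ΔQ = 105 − 66.25 = 38.75; wedge = subsidy = 31.
Deadweight loss = ½ × 38.75 × 31 = 600.625.

600.625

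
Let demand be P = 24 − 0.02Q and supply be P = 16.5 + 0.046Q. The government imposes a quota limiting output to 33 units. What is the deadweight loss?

Competitive equilibrium: 24 − 0.02Q = 16.5 + 0.046Q → Q* = 113.6364, P* = 21.7273.
At Q = 33: demand price = 24 − 0.02·33 = 23.34; supply price = 16.5 + 0.046·33 = 18.018.
ΔQ = 113.6364 − 33 = 80.6364; wedge = 23.34 − 18.018 = 5.322.
DWL = ½ × 80.6364 × 5.322 = 214.57.

214.57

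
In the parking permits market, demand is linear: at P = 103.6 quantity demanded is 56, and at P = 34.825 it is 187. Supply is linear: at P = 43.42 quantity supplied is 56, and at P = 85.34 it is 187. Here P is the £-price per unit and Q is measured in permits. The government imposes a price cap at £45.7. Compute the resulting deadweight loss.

£1735.64

Demand slope = (34.825 − 103.6)/(187 − 56) = −0.525, so P = 133 − 0.525Q.
Supply slope = (85.34 − 43.42)/(187 − 56) = 0.32, so P = 25.5 + 0.32Q.
Competitive equilibrium: 133 − 0.525Q = 25.5 + 0.32Q → Q* = 127.2189, P* = 66.2101.
At the ceiling P = 45.7, quantity supplied = (45.7 − 25.5)/0.32 = 63.125.
Willingness to pay at Q' = 63.125: 133 − 0.525·63.125 = 99.8594.
ΔQ = 127.2189 − 63.125 = 64.0939; wedge = 99.8594 − 45.7 = 54.1594.
The triangle = ½ × 64.0939 × 54.1594 = £1735.64.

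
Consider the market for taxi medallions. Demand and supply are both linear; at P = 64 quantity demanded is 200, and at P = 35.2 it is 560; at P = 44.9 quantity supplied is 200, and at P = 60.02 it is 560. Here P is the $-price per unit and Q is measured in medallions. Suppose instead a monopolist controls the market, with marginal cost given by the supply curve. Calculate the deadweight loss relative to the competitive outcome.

$1216.37

Demand slope = (35.2 − 64)/(560 − 200) = −0.08, so P = 80 − 0.08Q.
Supply slope = (60.02 − 44.9)/(560 − 200) = 0.042, so P = 36.5 + 0.042Q.
Competitive equilibrium: 80 − 0.08Q = 36.5 + 0.042Q → Q* = 356.5574, P* = 51.4754.
Marginal revenue: MR = 80 − 0.16Q. Set MR = MC: 80 − 0.16Q = 36.5 + 0.042Q → Q_m = 215.3465.
Price P_m = 80 − 0.08·215.3465 = 62.7723; MC(Q_m) = 36.5 + 0.042·215.3465 = 45.5446.
Competitive Q* = 356.5574, so ΔQ = 141.2109; wedge = 62.7723 − 45.5446 = 17.2277.
Deadweight loss = ½ × 141.2109 × 17.2277 = $1216.37.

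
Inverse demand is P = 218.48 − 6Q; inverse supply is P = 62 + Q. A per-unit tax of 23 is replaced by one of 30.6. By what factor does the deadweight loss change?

Competitive equilibrium: 218.48 − 6Q = 62 + Q → Q* = 22.3543, P* = 84.3543.
For a per-unit tax t: ΔQ = t/7, so DWL = ½·t·(t/7) = t²/14.
At t = 23: DWL = 37.786. At t = 30.6: DWL = 66.883.
Ratio = (30.6/23)² = 1.770.

1.770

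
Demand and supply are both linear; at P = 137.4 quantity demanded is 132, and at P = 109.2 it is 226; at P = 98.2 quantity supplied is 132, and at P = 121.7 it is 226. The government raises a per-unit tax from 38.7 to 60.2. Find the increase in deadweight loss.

1933.05

Demand slope = (109.2 − 137.4)/(226 − 132) = −0.3, so P = 177 − 0.3Q.
Supply slope = (121.7 − 98.2)/(226 − 132) = 0.25, so P = 65.2 + 0.25Q.
Competitive equilibrium: 177 − 0.3Q = 65.2 + 0.25Q → Q* = 203.2727, P* = 116.0182.
For a per-unit tax t: ΔQ = t/0.55, so DWL = ½·t·(t/0.55) = t²/1.1.
At t = 38.7: DWL = 1361.536. At t = 60.2: DWL = 3294.582.
Increase = 3294.582 − 1361.536 = 1933.05.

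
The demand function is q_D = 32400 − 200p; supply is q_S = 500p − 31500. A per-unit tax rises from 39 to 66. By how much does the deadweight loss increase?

202500

In inverse form: demand p = 162 − 0.005q, supply p = 63 + 0.002q.
Competitive equilibrium: 162 − 0.005q = 63 + 0.002q → q* = 14142.8571, p* = 91.2857.
For a per-unit tax t: Δq = t/0.007, so DWL = ½·t·(t/0.007) = t²/0.014.
At t = 39: DWL = 108642.857. At t = 66: DWL = 311142.857.
Increase = 311142.857 − 108642.857 = 202500.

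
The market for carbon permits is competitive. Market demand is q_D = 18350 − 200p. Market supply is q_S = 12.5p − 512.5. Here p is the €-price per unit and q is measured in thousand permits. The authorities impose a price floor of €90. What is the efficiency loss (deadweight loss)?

€2594.12 thousand

In inverse form: demand p = 91.75 − 0.005q, supply p = 41 + 0.08q.
Competitive equilibrium: 91.75 − 0.005q = 41 + 0.08q → q* = 597.0588, p* = 88.7647.
At the floor p = 90, quantity demanded = (91.75 − 90)/0.005 = 350.
Sellers' marginal cost at q' = 350: 41 + 0.08·350 = 69.
Δq = 597.0588 − 350 = 247.0588; wedge = 90 − 69 = 21.
Welfare loss = ½ × 247.0588 × 21 = €2594.12 thousand.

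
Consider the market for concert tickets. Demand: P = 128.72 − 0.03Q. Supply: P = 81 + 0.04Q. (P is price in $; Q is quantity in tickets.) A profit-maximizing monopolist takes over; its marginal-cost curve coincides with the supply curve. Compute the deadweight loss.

$1463.91

Competitive equilibrium: 128.72 − 0.03Q = 81 + 0.04Q → Q* = 681.7143, P* = 108.2686.
Marginal revenue: MR = 128.72 − 0.06Q. Set MR = MC: 128.72 − 0.06Q = 81 + 0.04Q → Q_m = 477.2.
Price P_m = 128.72 − 0.03·477.2 = 114.404; MC(Q_m) = 81 + 0.04·477.2 = 100.088.
Competitive Q* = 681.7143, so ΔQ = 204.5143; wedge = 114.404 − 100.088 = 14.316.
Welfare loss = ½ × 204.5143 × 14.316 = $1463.91.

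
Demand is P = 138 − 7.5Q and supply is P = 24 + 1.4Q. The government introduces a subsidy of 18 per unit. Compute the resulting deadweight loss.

18.20

Competitive equilibrium: 138 − 7.5Q = 24 + 1.4Q → Q* = 12.809, P* = 41.9326.
The subsidy lowers effective supply by 18: P = 6 + 1.4Q.
New quantity: 138 − 7.5Q = 6 + 1.4Q → Q' = 14.8315.
Overproduction ΔQ = 14.8315 − 12.809 = 2.0225; wedge = subsidy = 18.
Welfare loss = ½ × 2.0225 × 18 = 18.20.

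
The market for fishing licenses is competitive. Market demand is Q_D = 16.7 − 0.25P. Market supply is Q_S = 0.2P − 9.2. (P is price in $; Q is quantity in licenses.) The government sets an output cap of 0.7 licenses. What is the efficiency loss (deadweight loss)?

In inverse form: demand P = 66.8 − 4Q, supply P = 46 + 5Q.
Competitive equilibrium: 66.8 − 4Q = 46 + 5Q → Q* = 2.3111, P* = 57.5556.
At Q = 0.7: demand price = 66.8 − 4·0.7 = 64; supply price = 46 + 5·0.7 = 49.5.
ΔQ = 2.3111 − 0.7 = 1.6111; wedge = 64 − 49.5 = 14.5.
Deadweight loss = ½ × 1.6111 × 14.5 = $11.68.

$11.68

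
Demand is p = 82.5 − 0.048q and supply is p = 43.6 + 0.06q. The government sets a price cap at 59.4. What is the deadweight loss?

Competitive equilibrium: 82.5 − 0.048q = 43.6 + 0.06q → q* = 360.1852, p* = 65.2111.
At the ceiling p = 59.4, quantity supplied = (59.4 − 43.6)/0.06 = 263.3333.
Willingness to pay at q' = 263.3333: 82.5 − 0.048·263.3333 = 69.86.
Δq = 360.1852 − 263.3333 = 96.8519; wedge = 69.86 − 59.4 = 10.46.
Deadweight loss = ½ × 96.8519 × 10.46 = 506.54.

506.54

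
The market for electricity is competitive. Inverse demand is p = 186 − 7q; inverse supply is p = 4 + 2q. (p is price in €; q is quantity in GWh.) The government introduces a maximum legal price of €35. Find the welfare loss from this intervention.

Competitive equilibrium: 186 − 7q = 4 + 2q → q* = 20.2222, p* = 44.4444.
At the ceiling p = 35, quantity supplied = (35 − 4)/2 = 15.5.
Willingness to pay at q' = 15.5: 186 − 7·15.5 = 77.5.
Δq = 20.2222 − 15.5 = 4.7222; wedge = 77.5 − 35 = 42.5.
Welfare loss = ½ × 4.7222 × 42.5 = €100.35.

€100.35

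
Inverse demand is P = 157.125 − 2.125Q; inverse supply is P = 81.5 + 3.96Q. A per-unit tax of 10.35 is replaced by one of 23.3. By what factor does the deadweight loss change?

5.068

Competitive equilibrium: 157.125 − 2.125Q = 81.5 + 3.96Q → Q* = 12.4281, P* = 130.7153.
For a per-unit tax t: ΔQ = t/6.085, so DWL = ½·t·(t/6.085) = t²/12.17.
At t = 10.35: DWL = 8.802. At t = 23.3: DWL = 44.609.
Ratio = (23.3/10.35)² = 5.068.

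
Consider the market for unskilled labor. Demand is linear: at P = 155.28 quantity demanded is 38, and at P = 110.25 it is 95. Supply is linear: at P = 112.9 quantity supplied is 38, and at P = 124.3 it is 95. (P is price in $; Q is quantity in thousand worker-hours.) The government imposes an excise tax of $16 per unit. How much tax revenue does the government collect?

Demand slope = (110.25 − 155.28)/(95 − 38) = −0.79, so P = 185.3 − 0.79Q.
Supply slope = (124.3 − 112.9)/(95 − 38) = 0.2, so P = 105.3 + 0.2Q.
Competitive equilibrium: 185.3 − 0.79Q = 105.3 + 0.2Q → Q* = 80.8081, P* = 121.4616.
With the tax, the buyer price exceeds the seller price by 16: (185.3 − 0.79Q) − (105.3 + 0.2Q) = 16 → Q' = 64.6465.
Tax revenue = 16 × 64.6465 = $1034.34 thousand.

$1034.34 thousand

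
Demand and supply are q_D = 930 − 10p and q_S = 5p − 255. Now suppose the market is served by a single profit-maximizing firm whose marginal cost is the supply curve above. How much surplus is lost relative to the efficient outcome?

183.75

In inverse form: demand p = 93 − 0.1q, supply p = 51 + 0.2q.
Competitive equilibrium: 93 − 0.1q = 51 + 0.2q → q* = 140, p* = 79.
Marginal revenue: MR = 93 − 0.2q. Set MR = MC: 93 − 0.2q = 51 + 0.2q → q_m = 105.
Price p_m = 93 − 0.1·105 = 82.5; MC(q_m) = 51 + 0.2·105 = 72.
Competitive q* = 140, so Δq = 35; wedge = 82.5 − 72 = 10.5.
The triangle = ½ × 35 × 10.5 = 183.75.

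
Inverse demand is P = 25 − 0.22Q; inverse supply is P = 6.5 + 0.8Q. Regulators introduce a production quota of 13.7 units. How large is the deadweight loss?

10.04

Competitive equilibrium: 25 − 0.22Q = 6.5 + 0.8Q → Q* = 18.1373, P* = 21.0098.
At Q = 13.7: demand price = 25 − 0.22·13.7 = 21.986; supply price = 6.5 + 0.8·13.7 = 17.46.
ΔQ = 18.1373 − 13.7 = 4.4373; wedge = 21.986 − 17.46 = 4.526.
DWL = ½ × 4.4373 × 4.526 = 10.04.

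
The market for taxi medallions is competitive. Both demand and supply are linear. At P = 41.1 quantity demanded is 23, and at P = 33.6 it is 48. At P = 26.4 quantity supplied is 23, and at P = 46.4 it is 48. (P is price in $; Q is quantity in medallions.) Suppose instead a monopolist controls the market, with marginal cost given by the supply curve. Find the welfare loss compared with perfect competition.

Demand slope = (33.6 − 41.1)/(48 − 23) = −0.3, so P = 48 − 0.3Q.
Supply slope = (46.4 − 26.4)/(48 − 23) = 0.8, so P = 8 + 0.8Q.
Competitive equilibrium: 48 − 0.3Q = 8 + 0.8Q → Q* = 36.3636, P* = 37.0909.
Marginal revenue: MR = 48 − 0.6Q. Set MR = MC: 48 − 0.6Q = 8 + 0.8Q → Q_m = 28.5714.
Price P_m = 48 − 0.3·28.5714 = 39.4286; MC(Q_m) = 8 + 0.8·28.5714 = 30.8571.
Competitive Q* = 36.3636, so ΔQ = 7.7922; wedge = 39.4286 − 30.8571 = 8.5715.
The triangle = ½ × 7.7922 × 8.5715 = $33.40.

$33.40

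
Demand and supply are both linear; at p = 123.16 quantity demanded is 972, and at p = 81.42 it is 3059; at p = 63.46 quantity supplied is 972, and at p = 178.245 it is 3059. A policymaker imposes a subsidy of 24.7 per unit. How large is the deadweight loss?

4067.27

Demand slope = (81.42 − 123.16)/(3059 − 972) = −0.02, so p = 142.6 − 0.02q.
Supply slope = (178.245 − 63.46)/(3059 − 972) = 0.055, so p = 10 + 0.055q.
Competitive equilibrium: 142.6 − 0.02q = 10 + 0.055q → q* = 1768, p* = 107.24.
The subsidy lowers effective supply by 24.7: p = 0.055q − 14.7.
New quantity: 142.6 − 0.02q = 0.055q − 14.7 → q' = 2097.3333.
Overproduction Δq = 2097.3333 − 1768 = 329.3333; wedge = subsidy = 24.7.
Deadweight loss = ½ × 329.3333 × 24.7 = 4067.27.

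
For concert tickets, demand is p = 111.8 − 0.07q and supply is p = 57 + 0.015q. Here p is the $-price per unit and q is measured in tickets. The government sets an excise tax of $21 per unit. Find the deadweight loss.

Competitive equilibrium: 111.8 − 0.07q = 57 + 0.015q → q* = 644.7059, p* = 66.6706.
With the tax, the buyer price exceeds the seller price by 21: (111.8 − 0.07q) − (57 + 0.015q) = 21 → q' = 397.6471.
Δq = 644.7059 − 397.6471 = 247.0588; the wedge equals the tax, 21.
DWL = ½ × 247.0588 × 21 = $2594.12.

$2594.12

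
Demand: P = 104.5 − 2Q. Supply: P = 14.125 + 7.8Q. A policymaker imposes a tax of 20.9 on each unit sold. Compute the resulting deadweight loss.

22.29

Competitive equilibrium: 104.5 − 2Q = 14.125 + 7.8Q → Q* = 9.2219, P* = 86.0561.
With the tax, the buyer price exceeds the seller price by 20.9: (104.5 − 2Q) − (14.125 + 7.8Q) = 20.9 → Q' = 7.0893.
ΔQ = 9.2219 − 7.0893 = 2.1326; the wedge equals the tax, 20.9.
Welfare loss = ½ × 2.1326 × 20.9 = 22.29.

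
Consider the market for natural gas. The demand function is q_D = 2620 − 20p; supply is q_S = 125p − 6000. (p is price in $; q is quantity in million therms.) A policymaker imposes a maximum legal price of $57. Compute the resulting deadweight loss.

In inverse form: demand p = 131 − 0.05q, supply p = 48 + 0.008q.
Competitive equilibrium: 131 − 0.05q = 48 + 0.008q → q* = 1431.0345, p* = 59.4483.
At the ceiling p = 57, quantity supplied = (57 − 48)/0.008 = 1125.
Willingness to pay at q' = 1125: 131 − 0.05·1125 = 74.75.
Δq = 1431.0345 − 1125 = 306.0345; wedge = 74.75 − 57 = 17.75.
Welfare loss = ½ × 306.0345 × 17.75 = $2716.06 million.

$2716.06 million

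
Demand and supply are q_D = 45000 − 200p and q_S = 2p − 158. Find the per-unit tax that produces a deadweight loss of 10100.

In inverse form: demand p = 225 − 0.005q, supply p = 79 + 0.5q.
Competitive equilibrium: 225 − 0.005q = 79 + 0.5q → q* = 289.1089, p* = 223.5545.
A tax t gives Δq = t/0.505 and wedge t, so DWL = t²/1.01.
t²/1.01 = 10100 → t² = 10201 → t = 101.

101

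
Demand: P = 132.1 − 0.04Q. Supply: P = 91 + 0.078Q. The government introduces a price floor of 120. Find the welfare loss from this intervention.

123.79

Competitive equilibrium: 132.1 − 0.04Q = 91 + 0.078Q → Q* = 348.3051, P* = 118.1678.
At the floor P = 120, quantity demanded = (132.1 − 120)/0.04 = 302.5.
Sellers' marginal cost at Q' = 302.5: 91 + 0.078·302.5 = 114.595.
ΔQ = 348.3051 − 302.5 = 45.8051; wedge = 120 − 114.595 = 5.405.
Deadweight loss = ½ × 45.8051 × 5.405 = 123.79.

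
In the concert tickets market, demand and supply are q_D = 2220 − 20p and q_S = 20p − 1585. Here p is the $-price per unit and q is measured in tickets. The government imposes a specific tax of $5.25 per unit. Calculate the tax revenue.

$1391.25

In inverse form: demand p = 111 − 0.05q, supply p = 79.25 + 0.05q.
Competitive equilibrium: 111 − 0.05q = 79.25 + 0.05q → q* = 317.5, p* = 95.125.
With the tax, the buyer price exceeds the seller price by 5.25: (111 − 0.05q) − (79.25 + 0.05q) = 5.25 → q' = 265.
Tax revenue = 5.25 × 265 = $1391.25.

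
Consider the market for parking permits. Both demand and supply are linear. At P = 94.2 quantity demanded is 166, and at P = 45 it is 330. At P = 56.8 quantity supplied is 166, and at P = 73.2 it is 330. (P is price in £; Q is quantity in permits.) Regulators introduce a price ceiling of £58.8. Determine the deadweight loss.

Demand slope = (45 − 94.2)/(330 − 166) = −0.3, so P = 144 − 0.3Q.
Supply slope = (73.2 − 56.8)/(330 − 166) = 0.1, so P = 40.2 + 0.1Q.
Competitive equilibrium: 144 − 0.3Q = 40.2 + 0.1Q → Q* = 259.5, P* = 66.15.
At the ceiling P = 58.8, quantity supplied = (58.8 − 40.2)/0.1 = 186.
Willingness to pay at Q' = 186: 144 − 0.3·186 = 88.2.
ΔQ = 259.5 − 186 = 73.5; wedge = 88.2 − 58.8 = 29.4.
Deadweight loss = ½ × 73.5 × 29.4 = £1080.45.

£1080.45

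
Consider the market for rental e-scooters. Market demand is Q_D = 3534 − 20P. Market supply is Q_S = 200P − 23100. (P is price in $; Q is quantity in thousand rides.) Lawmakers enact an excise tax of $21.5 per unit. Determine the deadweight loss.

$4202.27 thousand

In inverse form: demand P = 176.7 − 0.05Q, supply P = 115.5 + 0.005Q.
Competitive equilibrium: 176.7 − 0.05Q = 115.5 + 0.005Q → Q* = 1112.7273, P* = 121.0636.
With the tax, the buyer price exceeds the seller price by 21.5: (176.7 − 0.05Q) − (115.5 + 0.005Q) = 21.5 → Q' = 721.8182.
ΔQ = 1112.7273 − 721.8182 = 390.9091; the wedge equals the tax, 21.5.
The triangle = ½ × 390.9091 × 21.5 = $4202.27 thousand.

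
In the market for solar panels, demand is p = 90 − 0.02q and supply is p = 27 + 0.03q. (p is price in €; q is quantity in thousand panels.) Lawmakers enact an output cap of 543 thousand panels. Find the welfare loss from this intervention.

Competitive equilibrium: 90 − 0.02q = 27 + 0.03q → q* = 1260, p* = 64.8.
At q = 543: demand price = 90 − 0.02·543 = 79.14; supply price = 27 + 0.03·543 = 43.29.
Δq = 1260 − 543 = 717; wedge = 79.14 − 43.29 = 35.85.
Deadweight loss = ½ × 717 × 35.85 = €12852.225 thousand.

€12852.225 thousand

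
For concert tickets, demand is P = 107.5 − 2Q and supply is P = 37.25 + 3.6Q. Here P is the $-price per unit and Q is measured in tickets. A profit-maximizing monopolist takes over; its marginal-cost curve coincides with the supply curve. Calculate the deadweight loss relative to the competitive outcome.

$30.51

Competitive equilibrium: 107.5 − 2Q = 37.25 + 3.6Q → Q* = 12.5446, P* = 82.4107.
Marginal revenue: MR = 107.5 − 4Q. Set MR = MC: 107.5 − 4Q = 37.25 + 3.6Q → Q_m = 9.2434.
Price P_m = 107.5 − 2·9.2434 = 89.0132; MC(Q_m) = 37.25 + 3.6·9.2434 = 70.5262.
Competitive Q* = 12.5446, so ΔQ = 3.3012; wedge = 89.0132 − 70.5262 = 18.487.
DWL = ½ × 3.3012 × 18.487 = $30.51.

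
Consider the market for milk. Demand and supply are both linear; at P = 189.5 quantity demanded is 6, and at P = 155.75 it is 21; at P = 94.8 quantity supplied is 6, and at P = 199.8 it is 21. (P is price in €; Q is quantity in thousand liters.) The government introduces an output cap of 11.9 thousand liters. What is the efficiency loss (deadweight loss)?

€87.03 thousand

Demand slope = (155.75 − 189.5)/(21 − 6) = −2.25, so P = 203 − 2.25Q.
Supply slope = (199.8 − 94.8)/(21 − 6) = 7, so P = 52.8 + 7Q.
Competitive equilibrium: 203 − 2.25Q = 52.8 + 7Q → Q* = 16.2378, P* = 166.4649.
At Q = 11.9: demand price = 203 − 2.25·11.9 = 176.225; supply price = 52.8 + 7·11.9 = 136.1.
ΔQ = 16.2378 − 11.9 = 4.3378; wedge = 176.225 − 136.1 = 40.125.
DWL = ½ × 4.3378 × 40.125 = €87.03 thousand.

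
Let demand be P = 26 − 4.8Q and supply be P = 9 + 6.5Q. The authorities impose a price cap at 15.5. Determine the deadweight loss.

1.44

Competitive equilibrium: 26 − 4.8Q = 9 + 6.5Q → Q* = 1.5044, P* = 18.7788.
At the ceiling P = 15.5, quantity supplied = (15.5 − 9)/6.5 = 1.
Willingness to pay at Q' = 1: 26 − 4.8·1 = 21.2.
ΔQ = 1.5044 − 1 = 0.5044; wedge = 21.2 − 15.5 = 5.7.
Welfare loss = ½ × 0.5044 × 5.7 = 1.44.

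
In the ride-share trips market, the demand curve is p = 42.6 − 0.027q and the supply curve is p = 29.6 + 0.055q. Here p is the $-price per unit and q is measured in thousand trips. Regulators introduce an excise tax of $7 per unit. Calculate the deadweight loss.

Competitive equilibrium: 42.6 − 0.027q = 29.6 + 0.055q → q* = 158.5366, p* = 38.3195.
With the tax, the buyer price exceeds the seller price by 7: (42.6 − 0.027q) − (29.6 + 0.055q) = 7 → q' = 73.1707.
Δq = 158.5366 − 73.1707 = 85.3659; the wedge equals the tax, 7.
Welfare loss = ½ × 85.3659 × 7 = $298.78 thousand.

$298.78 thousand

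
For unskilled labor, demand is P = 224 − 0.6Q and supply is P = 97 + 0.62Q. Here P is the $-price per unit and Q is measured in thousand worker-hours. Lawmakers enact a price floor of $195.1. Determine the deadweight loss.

$1908.30 thousand

Competitive equilibrium: 224 − 0.6Q = 97 + 0.62Q → Q* = 104.09836, P* = 161.54098.
At the floor P = 195.1, quantity demanded = (224 − 195.1)/0.6 = 48.16667.
Sellers' marginal cost at Q' = 48.16667: 97 + 0.62·48.16667 = 126.86334.
ΔQ = 104.09836 − 48.16667 = 55.93169; wedge = 195.1 − 126.86334 = 68.23666.
Welfare loss = ½ × 55.93169 × 68.23666 = $1908.30 thousand.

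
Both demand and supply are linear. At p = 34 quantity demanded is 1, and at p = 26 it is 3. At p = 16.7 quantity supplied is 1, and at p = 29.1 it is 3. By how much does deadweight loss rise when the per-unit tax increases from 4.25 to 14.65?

9.64

Demand slope = (26 − 34)/(3 − 1) = −4, so p = 38 − 4q.
Supply slope = (29.1 − 16.7)/(3 − 1) = 6.2, so p = 10.5 + 6.2q.
Competitive equilibrium: 38 − 4q = 10.5 + 6.2q → q* = 2.6961, p* = 27.2157.
For a per-unit tax t: Δq = t/10.2, so DWL = ½·t·(t/10.2) = t²/20.4.
At t = 4.25: DWL = 0.885. At t = 14.65: DWL = 10.521.
Increase = 10.521 − 0.885 = 9.64.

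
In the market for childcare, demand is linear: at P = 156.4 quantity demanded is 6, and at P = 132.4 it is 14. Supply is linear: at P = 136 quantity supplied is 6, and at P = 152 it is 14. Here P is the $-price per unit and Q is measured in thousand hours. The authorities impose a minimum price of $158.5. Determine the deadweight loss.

$57.121 thousand

Demand slope = (132.4 − 156.4)/(14 − 6) = −3, so P = 174.4 − 3Q.
Supply slope = (152 − 136)/(14 − 6) = 2, so P = 124 + 2Q.
Competitive equilibrium: 174.4 − 3Q = 124 + 2Q → Q* = 10.08, P* = 144.16.
At the floor P = 158.5, quantity demanded = (174.4 − 158.5)/3 = 5.3.
Sellers' marginal cost at Q' = 5.3: 124 + 2·5.3 = 134.6.
ΔQ = 10.08 − 5.3 = 4.78; wedge = 158.5 − 134.6 = 23.9.
Deadweight loss = ½ × 4.78 × 23.9 = $57.121 thousand.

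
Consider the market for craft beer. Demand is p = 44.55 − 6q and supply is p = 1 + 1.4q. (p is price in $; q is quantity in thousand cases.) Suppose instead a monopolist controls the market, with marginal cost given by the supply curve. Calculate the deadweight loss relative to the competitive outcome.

$25.69 thousand

Competitive equilibrium: 44.55 − 6q = 1 + 1.4q → q* = 5.8851, p* = 9.2392.
Marginal revenue: MR = 44.55 − 12q. Set MR = MC: 44.55 − 12q = 1 + 1.4q → q_m = 3.25.
Price p_m = 44.55 − 6·3.25 = 25.05; MC(q_m) = 1 + 1.4·3.25 = 5.55.
Competitive q* = 5.8851, so Δq = 2.6351; wedge = 25.05 − 5.55 = 19.5.
The triangle = ½ × 2.6351 × 19.5 = $25.69 thousand.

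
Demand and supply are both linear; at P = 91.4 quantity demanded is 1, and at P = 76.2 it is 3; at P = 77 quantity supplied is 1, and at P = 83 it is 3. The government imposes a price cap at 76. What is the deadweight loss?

Demand slope = (76.2 − 91.4)/(3 − 1) = −7.6, so P = 99 − 7.6Q.
Supply slope = (83 − 77)/(3 − 1) = 3, so P = 74 + 3Q.
Competitive equilibrium: 99 − 7.6Q = 74 + 3Q → Q* = 2.3585, P* = 81.0755.
At the ceiling P = 76, quantity supplied = (76 − 74)/3 = 0.6667.
Willingness to pay at Q' = 0.6667: 99 − 7.6·0.6667 = 93.9331.
ΔQ = 2.3585 − 0.6667 = 1.6918; wedge = 93.9331 − 76 = 17.9331.
Deadweight loss = ½ × 1.6918 × 17.9331 = 15.17.

15.17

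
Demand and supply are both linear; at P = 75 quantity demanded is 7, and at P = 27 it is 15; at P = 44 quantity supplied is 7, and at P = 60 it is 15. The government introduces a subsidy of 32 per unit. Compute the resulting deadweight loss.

Demand slope = (27 − 75)/(15 − 7) = −6, so P = 117 − 6Q.
Supply slope = (60 − 44)/(15 − 7) = 2, so P = 30 + 2Q.
Competitive equilibrium: 117 − 6Q = 30 + 2Q → Q* = 10.875, P* = 51.75.
The subsidy lowers effective supply by 32: P = 2Q − 2.
New quantity: 117 − 6Q = 2Q − 2 → Q' = 14.875.
Overproduction ΔQ = 14.875 − 10.875 = 4; wedge = subsidy = 32.
The triangle = ½ × 4 × 32 = 64.

64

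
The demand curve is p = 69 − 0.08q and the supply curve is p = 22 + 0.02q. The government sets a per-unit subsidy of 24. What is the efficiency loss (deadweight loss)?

2880

Competitive equilibrium: 69 − 0.08q = 22 + 0.02q → q* = 470, p* = 31.4.
The subsidy lowers effective supply by 24: p = 0.02q − 2.
New quantity: 69 − 0.08q = 0.02q − 2 → q' = 710.
Overproduction Δq = 710 − 470 = 240; wedge = subsidy = 24.
The triangle = ½ × 240 × 24 = 2880.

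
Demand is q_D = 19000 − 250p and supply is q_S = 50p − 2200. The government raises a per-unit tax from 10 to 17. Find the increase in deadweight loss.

In inverse form: demand p = 76 − 0.004q, supply p = 44 + 0.02q.
Competitive equilibrium: 76 − 0.004q = 44 + 0.02q → q* = 1333.3333, p* = 70.6667.
For a per-unit tax t: Δq = t/0.024, so DWL = ½·t·(t/0.024) = t²/0.048.
At t = 10: DWL = 2083.333. At t = 17: DWL = 6020.833.
Increase = 6020.833 − 2083.333 = 3937.50.

3937.50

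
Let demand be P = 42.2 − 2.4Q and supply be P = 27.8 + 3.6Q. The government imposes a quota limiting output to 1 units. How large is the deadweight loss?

Competitive equilibrium: 42.2 − 2.4Q = 27.8 + 3.6Q → Q* = 2.4, P* = 36.44.
At Q = 1: demand price = 42.2 − 2.4·1 = 39.8; supply price = 27.8 + 3.6·1 = 31.4.
ΔQ = 2.4 − 1 = 1.4; wedge = 39.8 − 31.4 = 8.4.
The triangle = ½ × 1.4 × 8.4 = 5.88.

5.88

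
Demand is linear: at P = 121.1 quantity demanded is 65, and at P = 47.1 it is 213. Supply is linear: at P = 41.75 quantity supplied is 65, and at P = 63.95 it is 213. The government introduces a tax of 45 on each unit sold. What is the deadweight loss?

1557.69

Demand slope = (47.1 − 121.1)/(213 − 65) = −0.5, so P = 153.6 − 0.5Q.
Supply slope = (63.95 − 41.75)/(213 − 65) = 0.15, so P = 32 + 0.15Q.
Competitive equilibrium: 153.6 − 0.5Q = 32 + 0.15Q → Q* = 187.0769, P* = 60.0615.
With the tax, the buyer price exceeds the seller price by 45: (153.6 − 0.5Q) − (32 + 0.15Q) = 45 → Q' = 117.8462.
ΔQ = 187.0769 − 117.8462 = 69.2307; the wedge equals the tax, 45.
DWL = ½ × 69.2307 × 45 = 1557.69.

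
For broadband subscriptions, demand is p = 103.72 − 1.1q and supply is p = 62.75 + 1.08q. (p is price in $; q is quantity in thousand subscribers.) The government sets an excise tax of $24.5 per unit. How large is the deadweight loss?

Competitive equilibrium: 103.72 − 1.1q = 62.75 + 1.08q → q* = 18.7936, p* = 83.0471.
With the tax, the buyer price exceeds the seller price by 24.5: (103.72 − 1.1q) − (62.75 + 1.08q) = 24.5 → q' = 7.555.
Δq = 18.7936 − 7.555 = 11.2386; the wedge equals the tax, 24.5.
The triangle = ½ × 11.2386 × 24.5 = $137.67 thousand.

$137.67 thousand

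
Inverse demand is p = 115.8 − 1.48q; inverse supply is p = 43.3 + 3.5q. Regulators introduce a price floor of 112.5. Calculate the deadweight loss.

378.46

Competitive equilibrium: 115.8 − 1.48q = 43.3 + 3.5q → q* = 14.5582, p* = 94.2538.
At the floor p = 112.5, quantity demanded = (115.8 − 112.5)/1.48 = 2.2297.
Sellers' marginal cost at q' = 2.2297: 43.3 + 3.5·2.2297 = 51.104.
Δq = 14.5582 − 2.2297 = 12.3285; wedge = 112.5 − 51.104 = 61.396.
Welfare loss = ½ × 12.3285 × 61.396 = 378.46.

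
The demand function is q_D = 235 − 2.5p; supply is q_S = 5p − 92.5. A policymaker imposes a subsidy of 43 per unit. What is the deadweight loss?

In inverse form: demand p = 94 − 0.4q, supply p = 18.5 + 0.2q.
Competitive equilibrium: 94 − 0.4q = 18.5 + 0.2q → q* = 125.8333, p* = 43.6667.
The subsidy lowers effective supply by 43: p = 0.2q − 24.5.
New quantity: 94 − 0.4q = 0.2q − 24.5 → q' = 197.5.
Overproduction Δq = 197.5 − 125.8333 = 71.6667; wedge = subsidy = 43.
Welfare loss = ½ × 71.6667 × 43 = 1540.83.

1540.83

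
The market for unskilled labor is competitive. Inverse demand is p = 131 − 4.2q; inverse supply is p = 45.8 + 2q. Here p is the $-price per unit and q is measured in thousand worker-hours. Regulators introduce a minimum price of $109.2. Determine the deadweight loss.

$226.70 thousand

Competitive equilibrium: 131 − 4.2q = 45.8 + 2q → q* = 13.74194, p* = 73.28387.
At the floor p = 109.2, quantity demanded = (131 − 109.2)/4.2 = 5.19048.
Sellers' marginal cost at q' = 5.19048: 45.8 + 2·5.19048 = 56.18096.
Δq = 13.74194 − 5.19048 = 8.55146; wedge = 109.2 − 56.18096 = 53.01904.
Deadweight loss = ½ × 8.55146 × 53.01904 = $226.70 thousand.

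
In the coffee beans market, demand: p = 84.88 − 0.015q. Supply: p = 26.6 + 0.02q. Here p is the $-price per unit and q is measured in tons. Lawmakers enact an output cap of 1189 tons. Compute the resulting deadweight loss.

Competitive equilibrium: 84.88 − 0.015q = 26.6 + 0.02q → q* = 1665.1429, p* = 59.9029.
At q = 1189: demand price = 84.88 − 0.015·1189 = 67.045; supply price = 26.6 + 0.02·1189 = 50.38.
Δq = 1665.1429 − 1189 = 476.1429; wedge = 67.045 − 50.38 = 16.665.
Deadweight loss = ½ × 476.1429 × 16.665 = $3967.46.

$3967.46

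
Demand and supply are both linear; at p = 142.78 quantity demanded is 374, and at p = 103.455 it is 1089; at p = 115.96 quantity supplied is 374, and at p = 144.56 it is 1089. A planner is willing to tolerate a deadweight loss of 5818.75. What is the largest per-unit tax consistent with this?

33.25

Demand slope = (103.455 − 142.78)/(1089 − 374) = −0.055, so p = 163.35 − 0.055q.
Supply slope = (144.56 − 115.96)/(1089 − 374) = 0.04, so p = 101 + 0.04q.
Competitive equilibrium: 163.35 − 0.055q = 101 + 0.04q → q* = 656.3158, p* = 127.2526.
A tax t gives Δq = t/0.095 and wedge t, so DWL = t²/0.19.
t²/0.19 = 5818.75 → t² = 1105.5625 → t = 33.25.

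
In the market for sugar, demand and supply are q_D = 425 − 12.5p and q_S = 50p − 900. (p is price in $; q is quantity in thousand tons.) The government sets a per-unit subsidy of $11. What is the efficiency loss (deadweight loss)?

$605 thousand

In inverse form: demand p = 34 − 0.08q, supply p = 18 + 0.02q.
Competitive equilibrium: 34 − 0.08q = 18 + 0.02q → q* = 160, p* = 21.2.
The subsidy lowers effective supply by 11: p = 7 + 0.02q.
New quantity: 34 − 0.08q = 7 + 0.02q → q' = 270.
Overproduction Δq = 270 − 160 = 110; wedge = subsidy = 11.
Welfare loss = ½ × 110 × 11 = $605 thousand.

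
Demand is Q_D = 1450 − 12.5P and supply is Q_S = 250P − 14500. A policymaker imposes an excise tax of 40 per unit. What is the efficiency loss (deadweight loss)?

In inverse form: demand P = 116 − 0.08Q, supply P = 58 + 0.004Q.
Competitive equilibrium: 116 − 0.08Q = 58 + 0.004Q → Q* = 690.4762, P* = 60.7619.
With the tax, the buyer price exceeds the seller price by 40: (116 − 0.08Q) − (58 + 0.004Q) = 40 → Q' = 214.2857.
ΔQ = 690.4762 − 214.2857 = 476.1905; the wedge equals the tax, 40.
Welfare loss = ½ × 476.1905 × 40 = 9523.81.

9523.81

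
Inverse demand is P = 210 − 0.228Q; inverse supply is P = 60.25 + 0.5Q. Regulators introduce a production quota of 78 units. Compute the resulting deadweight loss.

Competitive equilibrium: 210 − 0.228Q = 60.25 + 0.5Q → Q* = 205.7005, P* = 163.1003.
At Q = 78: demand price = 210 − 0.228·78 = 192.216; supply price = 60.25 + 0.5·78 = 99.25.
ΔQ = 205.7005 − 78 = 127.7005; wedge = 192.216 − 99.25 = 92.966.
DWL = ½ × 127.7005 × 92.966 = 5935.90.

5935.90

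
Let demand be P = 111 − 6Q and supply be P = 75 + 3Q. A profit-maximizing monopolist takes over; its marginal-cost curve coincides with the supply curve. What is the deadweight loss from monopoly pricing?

Competitive equilibrium: 111 − 6Q = 75 + 3Q → Q* = 4, P* = 87.
Marginal revenue: MR = 111 − 12Q. Set MR = MC: 111 − 12Q = 75 + 3Q → Q_m = 2.4.
Price P_m = 111 − 6·2.4 = 96.6; MC(Q_m) = 75 + 3·2.4 = 82.2.
Competitive Q* = 4, so ΔQ = 1.6; wedge = 96.6 − 82.2 = 14.4.
Welfare loss = ½ × 1.6 × 14.4 = 11.52.

11.52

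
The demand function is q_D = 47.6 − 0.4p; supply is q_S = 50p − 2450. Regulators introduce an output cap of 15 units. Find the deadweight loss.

205.72

In inverse form: demand p = 119 − 2.5q, supply p = 49 + 0.02q.
Competitive equilibrium: 119 − 2.5q = 49 + 0.02q → q* = 27.7778, p* = 49.5556.
At q = 15: demand price = 119 − 2.5·15 = 81.5; supply price = 49 + 0.02·15 = 49.3.
Δq = 27.7778 − 15 = 12.7778; wedge = 81.5 − 49.3 = 32.2.
Welfare loss = ½ × 12.7778 × 32.2 = 205.72.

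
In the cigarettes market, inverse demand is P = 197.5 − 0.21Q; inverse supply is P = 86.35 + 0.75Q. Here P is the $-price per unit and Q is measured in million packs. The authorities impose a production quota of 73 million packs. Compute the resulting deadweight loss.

Competitive equilibrium: 197.5 − 0.21Q = 86.35 + 0.75Q → Q* = 115.7813, P* = 173.1859.
At Q = 73: demand price = 197.5 − 0.21·73 = 182.17; supply price = 86.35 + 0.75·73 = 141.1.
ΔQ = 115.7813 − 73 = 42.7813; wedge = 182.17 − 141.1 = 41.07.
Welfare loss = ½ × 42.7813 × 41.07 = $878.51 million.

$878.51 million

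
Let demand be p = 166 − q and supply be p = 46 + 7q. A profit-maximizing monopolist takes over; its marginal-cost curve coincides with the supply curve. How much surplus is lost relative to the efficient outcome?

Competitive equilibrium: 166 − q = 46 + 7q → q* = 15, p* = 151.
Marginal revenue: MR = 166 − 2q. Set MR = MC: 166 − 2q = 46 + 7q → q_m = 13.3333.
Price p_m = 166 − 1·13.3333 = 152.6667; MC(q_m) = 46 + 7·13.3333 = 139.3331.
Competitive q* = 15, so Δq = 1.6667; wedge = 152.6667 − 139.3331 = 13.3336.
DWL = ½ × 1.6667 × 13.3336 = 11.11.

11.11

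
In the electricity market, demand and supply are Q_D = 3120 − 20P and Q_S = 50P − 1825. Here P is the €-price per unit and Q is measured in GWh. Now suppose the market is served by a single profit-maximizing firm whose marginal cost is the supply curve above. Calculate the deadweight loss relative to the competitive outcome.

In inverse form: demand P = 156 − 0.05Q, supply P = 36.5 + 0.02Q.
Competitive equilibrium: 156 − 0.05Q = 36.5 + 0.02Q → Q* = 1707.14286, P* = 70.64286.
Marginal revenue: MR = 156 − 0.1Q. Set MR = MC: 156 − 0.1Q = 36.5 + 0.02Q → Q_m = 995.83333.
Price P_m = 156 − 0.05·995.83333 = 106.20833; MC(Q_m) = 36.5 + 0.02·995.83333 = 56.41667.
Competitive Q* = 1707.14286, so ΔQ = 711.30953; wedge = 106.20833 − 56.41667 = 49.79166.
Deadweight loss = ½ × 711.30953 × 49.79166 = €17708.64.

€17708.64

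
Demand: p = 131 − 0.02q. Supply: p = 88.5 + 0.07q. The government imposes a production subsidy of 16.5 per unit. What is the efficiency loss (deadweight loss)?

Competitive equilibrium: 131 − 0.02q = 88.5 + 0.07q → q* = 472.2222, p* = 121.5556.
The subsidy lowers effective supply by 16.5: p = 72 + 0.07q.
New quantity: 131 − 0.02q = 72 + 0.07q → q' = 655.5556.
Overproduction Δq = 655.5556 − 472.2222 = 183.3334; wedge = subsidy = 16.5.
Welfare loss = ½ × 183.3334 × 16.5 = 1512.50.

1512.50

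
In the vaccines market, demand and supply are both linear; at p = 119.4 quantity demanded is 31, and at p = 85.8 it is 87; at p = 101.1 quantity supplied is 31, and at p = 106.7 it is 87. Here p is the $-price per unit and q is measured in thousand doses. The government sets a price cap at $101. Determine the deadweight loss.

$257.86 thousand

Demand slope = (85.8 − 119.4)/(87 − 31) = −0.6, so p = 138 − 0.6q.
Supply slope = (106.7 − 101.1)/(87 − 31) = 0.1, so p = 98 + 0.1q.
Competitive equilibrium: 138 − 0.6q = 98 + 0.1q → q* = 57.1429, p* = 103.7143.
At the ceiling p = 101, quantity supplied = (101 − 98)/0.1 = 30.
Willingness to pay at q' = 30: 138 − 0.6·30 = 120.
Δq = 57.1429 − 30 = 27.1429; wedge = 120 − 101 = 19.
DWL = ½ × 27.1429 × 19 = $257.86 thousand.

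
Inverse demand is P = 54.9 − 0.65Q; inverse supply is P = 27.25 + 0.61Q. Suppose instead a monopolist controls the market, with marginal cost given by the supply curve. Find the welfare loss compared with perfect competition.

Competitive equilibrium: 54.9 − 0.65Q = 27.25 + 0.61Q → Q* = 21.9444, P* = 40.6361.
Marginal revenue: MR = 54.9 − 1.3Q. Set MR = MC: 54.9 − 1.3Q = 27.25 + 0.61Q → Q_m = 14.4764.
Price P_m = 54.9 − 0.65·14.4764 = 45.4903; MC(Q_m) = 27.25 + 0.61·14.4764 = 36.0806.
Competitive Q* = 21.9444, so ΔQ = 7.468; wedge = 45.4903 − 36.0806 = 9.4097.
Welfare loss = ½ × 7.468 × 9.4097 = 35.14.

35.14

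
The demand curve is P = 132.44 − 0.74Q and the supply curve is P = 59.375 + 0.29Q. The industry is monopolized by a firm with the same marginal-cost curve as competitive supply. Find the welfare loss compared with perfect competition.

Competitive equilibrium: 132.44 − 0.74Q = 59.375 + 0.29Q → Q* = 70.9369, P* = 79.9467.
Marginal revenue: MR = 132.44 − 1.48Q. Set MR = MC: 132.44 − 1.48Q = 59.375 + 0.29Q → Q_m = 41.2797.
Price P_m = 132.44 − 0.74·41.2797 = 101.893; MC(Q_m) = 59.375 + 0.29·41.2797 = 71.3461.
Competitive Q* = 70.9369, so ΔQ = 29.6572; wedge = 101.893 − 71.3461 = 30.5469.
Welfare loss = ½ × 29.6572 × 30.5469 = 452.97.

452.97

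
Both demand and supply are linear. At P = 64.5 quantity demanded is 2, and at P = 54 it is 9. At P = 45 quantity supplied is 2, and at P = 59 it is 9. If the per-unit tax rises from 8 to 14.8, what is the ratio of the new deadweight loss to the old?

Demand slope = (54 − 64.5)/(9 − 2) = −1.5, so P = 67.5 − 1.5Q.
Supply slope = (59 − 45)/(9 − 2) = 2, so P = 41 + 2Q.
Competitive equilibrium: 67.5 − 1.5Q = 41 + 2Q → Q* = 7.5714, P* = 56.1429.
For a per-unit tax t: ΔQ = t/3.5, so DWL = ½·t·(t/3.5) = t²/7.
At t = 8: DWL = 9.143. At t = 14.8: DWL = 31.291.
Ratio = (14.8/8)² = 3.4225.

3.4225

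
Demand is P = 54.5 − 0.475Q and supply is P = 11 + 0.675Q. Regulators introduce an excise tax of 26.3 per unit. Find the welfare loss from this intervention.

300.73

Competitive equilibrium: 54.5 − 0.475Q = 11 + 0.675Q → Q* = 37.82609, P* = 36.53261.
With the tax, the buyer price exceeds the seller price by 26.3: (54.5 − 0.475Q) − (11 + 0.675Q) = 26.3 → Q' = 14.95652.
ΔQ = 37.82609 − 14.95652 = 22.86957; the wedge equals the tax, 26.3.
Deadweight loss = ½ × 22.86957 × 26.3 = 300.73.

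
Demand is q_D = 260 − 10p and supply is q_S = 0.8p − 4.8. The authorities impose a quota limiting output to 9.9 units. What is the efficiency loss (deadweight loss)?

In inverse form: demand p = 26 − 0.1q, supply p = 6 + 1.25q.
Competitive equilibrium: 26 − 0.1q = 6 + 1.25q → q* = 14.8148, p* = 24.5185.
At q = 9.9: demand price = 26 − 0.1·9.9 = 25.01; supply price = 6 + 1.25·9.9 = 18.375.
Δq = 14.8148 − 9.9 = 4.9148; wedge = 25.01 − 18.375 = 6.635.
Welfare loss = ½ × 4.9148 × 6.635 = 16.30.

16.30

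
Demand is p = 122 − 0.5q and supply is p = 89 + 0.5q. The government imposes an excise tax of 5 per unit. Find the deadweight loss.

12.50

Competitive equilibrium: 122 − 0.5q = 89 + 0.5q → q* = 33, p* = 105.5.
With the tax, the buyer price exceeds the seller price by 5: (122 − 0.5q) − (89 + 0.5q) = 5 → q' = 28.
Δq = 33 − 28 = 5; the wedge equals the tax, 5.
Deadweight loss = ½ × 5 × 5 = 12.50.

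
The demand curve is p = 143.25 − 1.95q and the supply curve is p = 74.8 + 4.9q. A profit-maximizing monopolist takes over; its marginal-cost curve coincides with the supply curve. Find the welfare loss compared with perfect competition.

Competitive equilibrium: 143.25 − 1.95q = 74.8 + 4.9q → q* = 9.9927, p* = 123.7642.
Marginal revenue: MR = 143.25 − 3.9q. Set MR = MC: 143.25 − 3.9q = 74.8 + 4.9q → q_m = 7.7784.
Price p_m = 143.25 − 1.95·7.7784 = 128.0821; MC(q_m) = 74.8 + 4.9·7.7784 = 112.9142.
Competitive q* = 9.9927, so Δq = 2.2143; wedge = 128.0821 − 112.9142 = 15.1679.
Welfare loss = ½ × 2.2143 × 15.1679 = 16.79.

16.79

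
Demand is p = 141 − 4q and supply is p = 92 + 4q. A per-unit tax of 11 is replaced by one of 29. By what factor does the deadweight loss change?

Competitive equilibrium: 141 − 4q = 92 + 4q → q* = 6.125, p* = 116.5.
For a per-unit tax t: Δq = t/8, so DWL = ½·t·(t/8) = t²/16.
At t = 11: DWL = 7.5625. At t = 29: DWL = 52.5625.
Ratio = (29/11)² = 6.950.

6.950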